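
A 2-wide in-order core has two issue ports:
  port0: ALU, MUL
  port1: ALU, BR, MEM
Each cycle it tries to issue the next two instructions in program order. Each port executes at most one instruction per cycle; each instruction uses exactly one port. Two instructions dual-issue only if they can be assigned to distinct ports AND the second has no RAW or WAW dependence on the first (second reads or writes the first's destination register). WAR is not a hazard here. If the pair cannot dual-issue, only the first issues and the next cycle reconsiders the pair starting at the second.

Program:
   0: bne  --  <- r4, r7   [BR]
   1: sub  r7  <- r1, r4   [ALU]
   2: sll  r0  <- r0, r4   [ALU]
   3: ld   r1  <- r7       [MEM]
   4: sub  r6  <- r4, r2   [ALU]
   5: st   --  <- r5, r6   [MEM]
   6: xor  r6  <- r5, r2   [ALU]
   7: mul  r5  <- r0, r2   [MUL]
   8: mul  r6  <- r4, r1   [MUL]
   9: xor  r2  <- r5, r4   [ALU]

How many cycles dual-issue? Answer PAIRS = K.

PAIRS = 4

c0: i0,i1 bne.BR/sub.ALU  dual
c1: i2,i3 sll.ALU/ld.MEM  dual
c2: i4 sub.ALU  RAW r6
c3: i5,i6 st.MEM/xor.ALU  dual
c4: i7 mul.MUL  no-port MUL/MUL
c5: i8,i9 mul.MUL/xor.ALU  dual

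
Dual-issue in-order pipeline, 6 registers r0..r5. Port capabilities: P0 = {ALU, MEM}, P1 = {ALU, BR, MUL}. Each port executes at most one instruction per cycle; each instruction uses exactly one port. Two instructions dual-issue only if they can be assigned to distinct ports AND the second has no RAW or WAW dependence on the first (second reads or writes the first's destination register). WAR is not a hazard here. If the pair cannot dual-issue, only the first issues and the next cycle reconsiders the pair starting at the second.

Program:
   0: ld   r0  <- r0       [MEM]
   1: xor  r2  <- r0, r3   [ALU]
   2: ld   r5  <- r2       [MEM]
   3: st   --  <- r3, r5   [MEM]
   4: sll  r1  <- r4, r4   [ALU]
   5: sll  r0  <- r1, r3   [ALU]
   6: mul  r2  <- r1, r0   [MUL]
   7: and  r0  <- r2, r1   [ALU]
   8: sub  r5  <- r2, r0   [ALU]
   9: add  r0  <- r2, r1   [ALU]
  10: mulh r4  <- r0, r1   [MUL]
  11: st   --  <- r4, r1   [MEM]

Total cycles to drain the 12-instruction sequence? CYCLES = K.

CYCLES = 10

[0] i0  ld.MEM  -- RAW r0
[1] i1  xor.ALU  -- RAW r2
[2] i2  ld.MEM  -- no-port MEM/MEM
[3] i3,i4  st.MEM+sll.ALU  -- dual
[4] i5  sll.ALU  -- RAW r0
[5] i6  mul.MUL  -- RAW r2
[6] i7  and.ALU  -- RAW r0
[7] i8,i9  sub.ALU+add.ALU  -- dual
[8] i10  mulh.MUL  -- RAW r4
[9] i11  st.MEM  -- tail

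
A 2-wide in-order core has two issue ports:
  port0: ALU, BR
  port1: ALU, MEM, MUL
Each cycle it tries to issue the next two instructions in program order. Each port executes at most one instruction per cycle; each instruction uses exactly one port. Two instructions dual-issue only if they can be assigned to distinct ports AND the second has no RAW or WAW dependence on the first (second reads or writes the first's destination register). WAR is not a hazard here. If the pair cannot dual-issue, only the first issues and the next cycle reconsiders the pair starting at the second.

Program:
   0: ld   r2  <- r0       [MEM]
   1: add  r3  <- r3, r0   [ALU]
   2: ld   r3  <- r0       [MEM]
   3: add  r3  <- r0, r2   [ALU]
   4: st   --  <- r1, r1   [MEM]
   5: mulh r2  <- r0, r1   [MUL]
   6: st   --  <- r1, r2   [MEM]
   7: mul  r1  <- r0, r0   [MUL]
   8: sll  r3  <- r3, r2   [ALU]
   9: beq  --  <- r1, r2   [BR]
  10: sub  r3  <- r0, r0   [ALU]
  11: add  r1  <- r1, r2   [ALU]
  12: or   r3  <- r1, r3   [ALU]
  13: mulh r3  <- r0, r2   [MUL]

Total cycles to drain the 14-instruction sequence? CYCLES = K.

t=0 i0&i1:ld.MEM/add.ALU ; 2-wide
t=1 i2:ld.MEM ; WAW r3
t=2 i3&i4:add.ALU/st.MEM ; 2-wide
t=3 i5:mulh.MUL ; no-port MUL/MEM
t=4 i6:st.MEM ; no-port MEM/MUL
t=5 i7&i8:mul.MUL/sll.ALU ; 2-wide
t=6 i9&i10:beq.BR/sub.ALU ; 2-wide
t=7 i11:add.ALU ; RAW r1
t=8 i12:or.ALU ; WAW r3
t=9 i13:mulh.MUL ; tail

CYCLES = 10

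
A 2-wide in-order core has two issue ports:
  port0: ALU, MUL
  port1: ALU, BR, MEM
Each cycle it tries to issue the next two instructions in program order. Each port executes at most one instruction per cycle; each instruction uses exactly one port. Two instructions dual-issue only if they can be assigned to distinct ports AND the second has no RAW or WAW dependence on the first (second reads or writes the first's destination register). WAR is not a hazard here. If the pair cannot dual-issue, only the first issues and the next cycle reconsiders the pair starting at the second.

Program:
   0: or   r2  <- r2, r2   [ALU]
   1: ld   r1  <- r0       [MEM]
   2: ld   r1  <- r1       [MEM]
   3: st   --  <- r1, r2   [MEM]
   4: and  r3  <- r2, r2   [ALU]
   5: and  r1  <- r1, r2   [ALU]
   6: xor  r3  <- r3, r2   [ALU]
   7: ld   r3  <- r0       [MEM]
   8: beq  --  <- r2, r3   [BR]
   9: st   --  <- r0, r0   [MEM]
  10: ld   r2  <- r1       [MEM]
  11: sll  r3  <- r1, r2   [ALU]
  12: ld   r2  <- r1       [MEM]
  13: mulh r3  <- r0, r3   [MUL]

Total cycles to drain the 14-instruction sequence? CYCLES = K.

CYCLES = 10

[0] i0,i1  or.ALU/ld.MEM  -- dual
[1] i2  ld.MEM  -- no-port MEM/MEM
[2] i3,i4  st.MEM/and.ALU  -- dual
[3] i5,i6  and.ALU/xor.ALU  -- dual
[4] i7  ld.MEM  -- no-port MEM/BR
[5] i8  beq.BR  -- no-port BR/MEM
[6] i9  st.MEM  -- no-port MEM/MEM
[7] i10  ld.MEM  -- RAW r2
[8] i11,i12  sll.ALU/ld.MEM  -- dual
[9] i13  mulh.MUL  -- tail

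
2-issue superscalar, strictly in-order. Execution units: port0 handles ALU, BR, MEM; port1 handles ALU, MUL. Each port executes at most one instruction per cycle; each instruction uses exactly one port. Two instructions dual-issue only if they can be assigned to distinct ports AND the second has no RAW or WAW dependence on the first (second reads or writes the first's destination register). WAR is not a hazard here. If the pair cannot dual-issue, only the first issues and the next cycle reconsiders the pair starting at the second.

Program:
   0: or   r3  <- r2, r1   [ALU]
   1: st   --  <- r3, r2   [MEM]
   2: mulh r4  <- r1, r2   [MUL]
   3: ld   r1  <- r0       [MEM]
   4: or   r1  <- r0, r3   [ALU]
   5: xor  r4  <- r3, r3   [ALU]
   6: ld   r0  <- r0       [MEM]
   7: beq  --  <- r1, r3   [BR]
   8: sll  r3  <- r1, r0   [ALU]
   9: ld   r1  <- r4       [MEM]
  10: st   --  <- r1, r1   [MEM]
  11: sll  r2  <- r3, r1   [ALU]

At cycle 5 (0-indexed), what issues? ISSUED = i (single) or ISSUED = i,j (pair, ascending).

t=0 i0:or ; RAW r3
t=1 i1/i2:st+mulh ; pair
t=2 i3:ld ; WAW r1
t=3 i4/i5:or+xor ; pair
t=4 i6:ld ; no-port MEM/BR
t=5 i7/i8:beq+sll ; pair
t=6 i9:ld ; no-port MEM/MEM
t=7 i10/i11:st+sll ; pair

ISSUED = 7,8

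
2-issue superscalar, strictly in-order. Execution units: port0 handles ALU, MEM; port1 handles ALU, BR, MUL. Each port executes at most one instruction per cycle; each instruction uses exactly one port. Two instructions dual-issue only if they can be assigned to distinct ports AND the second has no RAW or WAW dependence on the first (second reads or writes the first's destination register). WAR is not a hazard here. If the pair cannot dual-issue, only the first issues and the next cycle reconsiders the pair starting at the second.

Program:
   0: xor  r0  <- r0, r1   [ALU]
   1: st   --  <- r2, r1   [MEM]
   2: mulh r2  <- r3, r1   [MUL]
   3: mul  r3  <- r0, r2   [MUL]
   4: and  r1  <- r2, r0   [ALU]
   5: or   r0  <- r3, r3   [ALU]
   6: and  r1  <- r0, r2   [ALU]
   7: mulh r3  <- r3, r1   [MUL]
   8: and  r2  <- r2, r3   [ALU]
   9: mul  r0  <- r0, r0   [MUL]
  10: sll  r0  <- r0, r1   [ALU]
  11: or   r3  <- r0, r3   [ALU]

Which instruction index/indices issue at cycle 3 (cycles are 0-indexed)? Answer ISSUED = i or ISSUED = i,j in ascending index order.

ISSUED = 5

#0 head=0: xor st i0/i1 dual
#1 head=2: mulh i2 no-port MUL/MUL
#2 head=3: mul and i3/i4 dual
#3 head=5: or i5 RAW r0
#4 head=6: and i6 RAW r1
#5 head=7: mulh i7 RAW r3
#6 head=8: and mul i8/i9 dual
#7 head=10: sll i10 RAW r0
#8 head=11: or i11 tail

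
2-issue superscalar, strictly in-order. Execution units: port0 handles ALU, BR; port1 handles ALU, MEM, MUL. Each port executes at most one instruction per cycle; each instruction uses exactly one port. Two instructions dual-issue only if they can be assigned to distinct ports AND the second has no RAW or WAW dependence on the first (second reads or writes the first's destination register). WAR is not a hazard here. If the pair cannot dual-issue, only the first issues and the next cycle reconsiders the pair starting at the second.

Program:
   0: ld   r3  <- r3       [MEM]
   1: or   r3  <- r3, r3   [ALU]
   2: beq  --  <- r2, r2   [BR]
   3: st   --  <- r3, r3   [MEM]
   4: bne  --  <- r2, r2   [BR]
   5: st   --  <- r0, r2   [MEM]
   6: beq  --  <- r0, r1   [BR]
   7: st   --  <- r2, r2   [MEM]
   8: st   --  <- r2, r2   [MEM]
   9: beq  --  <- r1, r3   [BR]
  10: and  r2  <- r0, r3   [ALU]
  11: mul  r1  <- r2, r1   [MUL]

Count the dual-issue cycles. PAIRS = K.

PAIRS = 4

0. ld.MEM @i0  | RAW+WAW r3
1. or.ALU/beq.BR @i1+i2  | pair
2. st.MEM/bne.BR @i3+i4  | pair
3. st.MEM/beq.BR @i5+i6  | pair
4. st.MEM @i7  | no-port MEM/MEM
5. st.MEM/beq.BR @i8+i9  | pair
6. and.ALU @i10  | RAW r2
7. mul.MUL @i11  | tail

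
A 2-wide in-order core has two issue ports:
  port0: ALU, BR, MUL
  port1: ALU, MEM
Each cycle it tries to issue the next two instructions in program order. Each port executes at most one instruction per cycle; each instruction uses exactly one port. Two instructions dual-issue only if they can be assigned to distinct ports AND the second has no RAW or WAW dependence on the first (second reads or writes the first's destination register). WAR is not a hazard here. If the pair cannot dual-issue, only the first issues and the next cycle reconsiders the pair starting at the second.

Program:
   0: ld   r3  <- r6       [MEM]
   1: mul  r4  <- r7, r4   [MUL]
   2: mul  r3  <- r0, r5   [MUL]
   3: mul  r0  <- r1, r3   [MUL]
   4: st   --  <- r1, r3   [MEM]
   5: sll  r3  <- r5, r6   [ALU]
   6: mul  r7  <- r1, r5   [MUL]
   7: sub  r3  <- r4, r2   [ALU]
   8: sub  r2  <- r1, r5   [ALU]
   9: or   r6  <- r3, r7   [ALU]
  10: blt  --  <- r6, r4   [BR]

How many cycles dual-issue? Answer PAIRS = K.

PAIRS = 4

0. ld/mul @i0/i1  | 2-wide
1. mul @i2  | no-port MUL/MUL
2. mul/st @i3/i4  | 2-wide
3. sll/mul @i5/i6  | 2-wide
4. sub/sub @i7/i8  | 2-wide
5. or @i9  | RAW r6
6. blt @i10  | tail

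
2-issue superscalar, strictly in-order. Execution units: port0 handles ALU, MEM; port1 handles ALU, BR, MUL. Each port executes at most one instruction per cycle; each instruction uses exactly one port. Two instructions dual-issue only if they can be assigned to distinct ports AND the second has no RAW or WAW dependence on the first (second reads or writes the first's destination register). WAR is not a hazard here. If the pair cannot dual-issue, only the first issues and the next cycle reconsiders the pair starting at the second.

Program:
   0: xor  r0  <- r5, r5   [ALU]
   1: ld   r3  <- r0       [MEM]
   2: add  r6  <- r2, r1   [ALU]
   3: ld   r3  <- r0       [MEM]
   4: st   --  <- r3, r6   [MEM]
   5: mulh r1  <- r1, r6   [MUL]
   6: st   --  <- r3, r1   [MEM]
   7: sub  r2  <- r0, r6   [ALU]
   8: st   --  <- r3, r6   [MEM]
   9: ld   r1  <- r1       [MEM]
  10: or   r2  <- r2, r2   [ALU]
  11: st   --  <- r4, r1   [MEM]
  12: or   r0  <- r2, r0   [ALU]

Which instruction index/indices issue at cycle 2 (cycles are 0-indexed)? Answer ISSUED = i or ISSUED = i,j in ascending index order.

ISSUED = 3

c0: i0 xor.ALU  RAW r0
c1: i1,i2 ld.MEM;add.ALU  2-wide
c2: i3 ld.MEM  no-port MEM/MEM
c3: i4,i5 st.MEM;mulh.MUL  2-wide
c4: i6,i7 st.MEM;sub.ALU  2-wide
c5: i8 st.MEM  no-port MEM/MEM
c6: i9,i10 ld.MEM;or.ALU  2-wide
c7: i11,i12 st.MEM;or.ALU  2-wide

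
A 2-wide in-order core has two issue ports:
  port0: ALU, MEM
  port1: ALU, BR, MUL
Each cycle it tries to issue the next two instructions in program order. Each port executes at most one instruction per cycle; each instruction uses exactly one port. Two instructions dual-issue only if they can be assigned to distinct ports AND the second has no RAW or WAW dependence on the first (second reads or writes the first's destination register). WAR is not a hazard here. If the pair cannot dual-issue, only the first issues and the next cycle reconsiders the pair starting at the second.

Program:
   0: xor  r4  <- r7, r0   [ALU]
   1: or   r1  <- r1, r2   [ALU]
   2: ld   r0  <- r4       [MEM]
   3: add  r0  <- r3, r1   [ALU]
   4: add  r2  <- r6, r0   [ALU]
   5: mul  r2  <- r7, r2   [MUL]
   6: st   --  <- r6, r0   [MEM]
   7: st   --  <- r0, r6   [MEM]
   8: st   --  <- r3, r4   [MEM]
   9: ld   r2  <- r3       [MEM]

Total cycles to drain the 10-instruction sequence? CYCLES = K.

CYCLES = 8

c0: i0+i1 xor;or  2-wide
c1: i2 ld  WAW r0
c2: i3 add  RAW r0
c3: i4 add  RAW+WAW r2
c4: i5+i6 mul;st  2-wide
c5: i7 st  no-port MEM/MEM
c6: i8 st  no-port MEM/MEM
c7: i9 ld  tail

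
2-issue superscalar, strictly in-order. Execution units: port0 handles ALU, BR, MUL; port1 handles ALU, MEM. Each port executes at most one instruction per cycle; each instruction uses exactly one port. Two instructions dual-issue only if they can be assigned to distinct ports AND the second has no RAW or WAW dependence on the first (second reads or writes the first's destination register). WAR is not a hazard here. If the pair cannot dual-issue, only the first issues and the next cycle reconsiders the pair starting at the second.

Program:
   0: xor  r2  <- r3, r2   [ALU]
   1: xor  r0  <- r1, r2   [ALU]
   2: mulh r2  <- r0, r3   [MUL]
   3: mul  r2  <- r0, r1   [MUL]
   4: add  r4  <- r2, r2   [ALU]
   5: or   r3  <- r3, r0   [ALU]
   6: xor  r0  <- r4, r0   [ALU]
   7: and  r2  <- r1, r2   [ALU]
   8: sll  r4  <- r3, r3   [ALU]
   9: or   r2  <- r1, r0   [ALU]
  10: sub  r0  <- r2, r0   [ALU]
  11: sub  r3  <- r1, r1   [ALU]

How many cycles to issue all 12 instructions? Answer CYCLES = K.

CYCLES = 8

0. xor @i0  | RAW r2
1. xor @i1  | RAW r0
2. mulh @i2  | no-port MUL/MUL
3. mul @i3  | RAW r2
4. add;or @i4&i5  | pair
5. xor;and @i6&i7  | pair
6. sll;or @i8&i9  | pair
7. sub;sub @i10&i11  | pair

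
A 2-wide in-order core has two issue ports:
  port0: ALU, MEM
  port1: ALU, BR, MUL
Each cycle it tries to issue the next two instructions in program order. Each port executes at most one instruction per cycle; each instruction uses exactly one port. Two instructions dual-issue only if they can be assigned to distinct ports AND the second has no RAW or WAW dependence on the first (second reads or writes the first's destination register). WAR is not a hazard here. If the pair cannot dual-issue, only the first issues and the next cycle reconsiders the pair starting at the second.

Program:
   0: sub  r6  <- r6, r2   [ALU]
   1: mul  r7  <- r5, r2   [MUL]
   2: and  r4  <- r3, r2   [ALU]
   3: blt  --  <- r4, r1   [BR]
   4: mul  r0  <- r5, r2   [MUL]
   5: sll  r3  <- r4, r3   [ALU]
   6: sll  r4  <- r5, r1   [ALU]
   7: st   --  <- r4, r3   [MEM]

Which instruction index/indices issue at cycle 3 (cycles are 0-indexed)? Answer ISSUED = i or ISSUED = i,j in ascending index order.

ISSUED = 4,5

  cy0 -> i0&i1 (sub;mul) 2-wide
  cy1 -> i2 (and) RAW r4
  cy2 -> i3 (blt) no-port BR/MUL
  cy3 -> i4&i5 (mul;sll) 2-wide
  cy4 -> i6 (sll) RAW r4
  cy5 -> i7 (st) tail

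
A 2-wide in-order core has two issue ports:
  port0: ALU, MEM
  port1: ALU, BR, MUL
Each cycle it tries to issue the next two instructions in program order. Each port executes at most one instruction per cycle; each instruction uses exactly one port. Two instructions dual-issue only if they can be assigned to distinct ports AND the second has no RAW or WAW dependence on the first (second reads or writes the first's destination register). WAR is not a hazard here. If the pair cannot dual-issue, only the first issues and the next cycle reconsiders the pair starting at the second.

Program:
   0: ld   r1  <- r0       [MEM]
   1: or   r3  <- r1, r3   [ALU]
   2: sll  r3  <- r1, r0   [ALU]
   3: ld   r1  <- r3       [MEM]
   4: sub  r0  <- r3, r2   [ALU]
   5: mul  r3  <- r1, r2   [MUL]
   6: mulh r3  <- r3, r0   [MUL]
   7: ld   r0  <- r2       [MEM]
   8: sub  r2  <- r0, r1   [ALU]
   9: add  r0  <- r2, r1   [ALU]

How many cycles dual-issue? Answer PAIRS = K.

PAIRS = 2

0. ld.MEM @i0  | RAW r1
1. or.ALU @i1  | WAW r3
2. sll.ALU @i2  | RAW r3
3. ld.MEM/sub.ALU @i3+i4  | pair
4. mul.MUL @i5  | no-port MUL/MUL
5. mulh.MUL/ld.MEM @i6+i7  | pair
6. sub.ALU @i8  | RAW r2
7. add.ALU @i9  | tail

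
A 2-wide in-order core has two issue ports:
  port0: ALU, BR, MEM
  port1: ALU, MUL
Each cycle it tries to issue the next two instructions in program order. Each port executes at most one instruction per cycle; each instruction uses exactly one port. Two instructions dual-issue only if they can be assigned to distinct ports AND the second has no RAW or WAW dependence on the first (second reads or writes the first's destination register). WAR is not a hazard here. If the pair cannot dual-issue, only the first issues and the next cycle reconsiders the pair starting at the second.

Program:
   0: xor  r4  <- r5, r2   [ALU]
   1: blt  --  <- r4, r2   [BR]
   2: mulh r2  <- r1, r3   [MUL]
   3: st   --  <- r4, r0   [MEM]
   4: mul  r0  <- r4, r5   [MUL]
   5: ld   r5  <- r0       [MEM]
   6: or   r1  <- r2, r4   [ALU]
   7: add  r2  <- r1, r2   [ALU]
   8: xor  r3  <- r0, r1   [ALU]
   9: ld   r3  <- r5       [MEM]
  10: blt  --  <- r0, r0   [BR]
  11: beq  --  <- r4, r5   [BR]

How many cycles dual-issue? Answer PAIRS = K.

c0: i0 xor  RAW r4
c1: i1&i2 blt mulh  pair
c2: i3&i4 st mul  pair
c3: i5&i6 ld or  pair
c4: i7&i8 add xor  pair
c5: i9 ld  no-port MEM/BR
c6: i10 blt  no-port BR/BR
c7: i11 beq  tail

PAIRS = 4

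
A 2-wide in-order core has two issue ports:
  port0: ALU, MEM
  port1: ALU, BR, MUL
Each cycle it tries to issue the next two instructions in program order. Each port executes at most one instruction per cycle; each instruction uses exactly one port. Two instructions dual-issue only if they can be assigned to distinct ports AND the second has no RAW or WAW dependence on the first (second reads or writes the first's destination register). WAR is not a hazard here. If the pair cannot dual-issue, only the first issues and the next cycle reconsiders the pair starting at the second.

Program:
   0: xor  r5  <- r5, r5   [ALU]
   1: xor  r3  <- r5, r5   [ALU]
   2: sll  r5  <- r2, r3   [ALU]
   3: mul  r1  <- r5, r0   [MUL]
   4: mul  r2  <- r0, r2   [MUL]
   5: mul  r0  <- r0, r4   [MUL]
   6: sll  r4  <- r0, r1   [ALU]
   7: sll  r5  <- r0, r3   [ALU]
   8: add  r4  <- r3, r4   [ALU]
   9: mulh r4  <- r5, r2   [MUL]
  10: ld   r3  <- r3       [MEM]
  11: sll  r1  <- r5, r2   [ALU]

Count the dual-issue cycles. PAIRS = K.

PAIRS = 2

  cy0 -> i0 (xor) RAW r5
  cy1 -> i1 (xor) RAW r3
  cy2 -> i2 (sll) RAW r5
  cy3 -> i3 (mul) no-port MUL/MUL
  cy4 -> i4 (mul) no-port MUL/MUL
  cy5 -> i5 (mul) RAW r0
  cy6 -> i6+i7 (sll;sll) pair
  cy7 -> i8 (add) WAW r4
  cy8 -> i9+i10 (mulh;ld) pair
  cy9 -> i11 (sll) tail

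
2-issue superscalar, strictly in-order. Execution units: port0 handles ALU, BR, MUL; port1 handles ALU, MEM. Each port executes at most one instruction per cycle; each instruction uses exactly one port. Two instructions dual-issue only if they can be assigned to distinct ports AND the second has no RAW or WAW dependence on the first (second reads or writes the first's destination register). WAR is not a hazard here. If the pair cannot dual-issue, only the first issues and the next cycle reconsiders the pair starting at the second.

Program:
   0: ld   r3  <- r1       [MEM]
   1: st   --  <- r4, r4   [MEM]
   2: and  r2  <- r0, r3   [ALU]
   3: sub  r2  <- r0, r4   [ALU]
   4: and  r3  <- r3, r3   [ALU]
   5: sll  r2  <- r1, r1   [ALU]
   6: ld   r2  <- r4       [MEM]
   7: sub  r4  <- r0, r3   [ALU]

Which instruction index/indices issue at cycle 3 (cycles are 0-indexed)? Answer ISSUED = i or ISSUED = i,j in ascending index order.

ISSUED = 5

t=0 i0:ld.MEM ; no-port MEM/MEM
t=1 i1/i2:st.MEM+and.ALU ; dual
t=2 i3/i4:sub.ALU+and.ALU ; dual
t=3 i5:sll.ALU ; WAW r2
t=4 i6/i7:ld.MEM+sub.ALU ; dual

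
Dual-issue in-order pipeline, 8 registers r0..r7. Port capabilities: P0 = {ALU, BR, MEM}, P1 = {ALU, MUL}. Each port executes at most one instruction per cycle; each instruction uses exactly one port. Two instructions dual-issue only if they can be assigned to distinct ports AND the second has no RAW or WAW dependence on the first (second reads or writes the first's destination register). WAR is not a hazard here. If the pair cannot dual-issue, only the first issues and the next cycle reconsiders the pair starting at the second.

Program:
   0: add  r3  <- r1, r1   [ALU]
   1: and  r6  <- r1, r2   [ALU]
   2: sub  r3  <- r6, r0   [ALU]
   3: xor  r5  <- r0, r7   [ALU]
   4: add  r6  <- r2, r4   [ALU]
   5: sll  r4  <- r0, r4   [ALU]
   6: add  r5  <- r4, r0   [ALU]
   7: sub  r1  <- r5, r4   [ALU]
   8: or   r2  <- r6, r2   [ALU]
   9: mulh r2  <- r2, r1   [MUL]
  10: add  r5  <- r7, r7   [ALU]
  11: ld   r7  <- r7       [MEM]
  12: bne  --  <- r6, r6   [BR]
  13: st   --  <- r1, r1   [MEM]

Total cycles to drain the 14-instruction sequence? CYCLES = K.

CYCLES = 9

0. add+and @i0+i1  | dual
1. sub+xor @i2+i3  | dual
2. add+sll @i4+i5  | dual
3. add @i6  | RAW r5
4. sub+or @i7+i8  | dual
5. mulh+add @i9+i10  | dual
6. ld @i11  | no-port MEM/BR
7. bne @i12  | no-port BR/MEM
8. st @i13  | tail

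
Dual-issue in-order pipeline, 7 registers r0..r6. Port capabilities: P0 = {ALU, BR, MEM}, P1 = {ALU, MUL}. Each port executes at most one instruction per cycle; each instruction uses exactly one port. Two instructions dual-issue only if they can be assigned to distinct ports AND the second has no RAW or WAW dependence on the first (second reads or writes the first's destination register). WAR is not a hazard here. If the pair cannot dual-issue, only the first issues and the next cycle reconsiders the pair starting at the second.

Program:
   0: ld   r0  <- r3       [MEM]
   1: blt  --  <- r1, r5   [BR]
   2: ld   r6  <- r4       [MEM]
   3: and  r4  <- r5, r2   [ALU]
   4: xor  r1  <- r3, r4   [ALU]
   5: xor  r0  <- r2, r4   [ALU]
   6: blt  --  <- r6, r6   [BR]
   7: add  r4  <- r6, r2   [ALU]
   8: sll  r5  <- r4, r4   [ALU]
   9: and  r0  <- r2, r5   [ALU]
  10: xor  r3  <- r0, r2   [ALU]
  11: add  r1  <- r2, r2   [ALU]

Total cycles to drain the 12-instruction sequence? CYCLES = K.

CYCLES = 8

[0] i0  ld.MEM  -- no-port MEM/BR
[1] i1  blt.BR  -- no-port BR/MEM
[2] i2,i3  ld.MEM and.ALU  -- pair
[3] i4,i5  xor.ALU xor.ALU  -- pair
[4] i6,i7  blt.BR add.ALU  -- pair
[5] i8  sll.ALU  -- RAW r5
[6] i9  and.ALU  -- RAW r0
[7] i10,i11  xor.ALU add.ALU  -- pair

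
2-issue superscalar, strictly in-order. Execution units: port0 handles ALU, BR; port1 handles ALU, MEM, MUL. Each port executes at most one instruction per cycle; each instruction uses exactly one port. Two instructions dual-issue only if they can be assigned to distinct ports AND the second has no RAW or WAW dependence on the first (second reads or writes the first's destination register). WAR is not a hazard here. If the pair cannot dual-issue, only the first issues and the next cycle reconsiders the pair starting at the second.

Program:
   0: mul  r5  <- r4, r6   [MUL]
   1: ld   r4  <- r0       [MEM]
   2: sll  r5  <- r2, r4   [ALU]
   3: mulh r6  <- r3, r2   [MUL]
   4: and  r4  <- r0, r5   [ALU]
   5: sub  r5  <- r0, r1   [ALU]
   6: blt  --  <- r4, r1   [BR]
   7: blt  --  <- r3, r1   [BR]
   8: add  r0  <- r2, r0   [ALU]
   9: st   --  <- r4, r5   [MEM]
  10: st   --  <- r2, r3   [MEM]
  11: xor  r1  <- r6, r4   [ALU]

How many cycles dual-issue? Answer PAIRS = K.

PAIRS = 4

t=0 i0:mul.MUL ; no-port MUL/MEM
t=1 i1:ld.MEM ; RAW r4
t=2 i2/i3:sll.ALU+mulh.MUL ; 2-wide
t=3 i4/i5:and.ALU+sub.ALU ; 2-wide
t=4 i6:blt.BR ; no-port BR/BR
t=5 i7/i8:blt.BR+add.ALU ; 2-wide
t=6 i9:st.MEM ; no-port MEM/MEM
t=7 i10/i11:st.MEM+xor.ALU ; 2-wide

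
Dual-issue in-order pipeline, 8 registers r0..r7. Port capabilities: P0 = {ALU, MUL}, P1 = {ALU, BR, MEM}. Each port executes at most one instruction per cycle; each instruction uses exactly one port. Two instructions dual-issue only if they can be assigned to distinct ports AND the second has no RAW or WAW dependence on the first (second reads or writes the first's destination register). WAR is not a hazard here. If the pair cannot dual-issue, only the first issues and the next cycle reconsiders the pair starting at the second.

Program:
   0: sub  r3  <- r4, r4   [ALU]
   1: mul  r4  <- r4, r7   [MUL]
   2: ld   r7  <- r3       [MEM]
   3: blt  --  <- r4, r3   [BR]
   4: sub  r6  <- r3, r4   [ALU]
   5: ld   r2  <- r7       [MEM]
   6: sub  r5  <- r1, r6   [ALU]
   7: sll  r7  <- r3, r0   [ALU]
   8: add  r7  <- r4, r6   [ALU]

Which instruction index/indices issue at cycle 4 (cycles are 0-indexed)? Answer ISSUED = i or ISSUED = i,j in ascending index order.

ISSUED = 7

0. sub mul @i0/i1  | 2-wide
1. ld @i2  | no-port MEM/BR
2. blt sub @i3/i4  | 2-wide
3. ld sub @i5/i6  | 2-wide
4. sll @i7  | WAW r7
5. add @i8  | tail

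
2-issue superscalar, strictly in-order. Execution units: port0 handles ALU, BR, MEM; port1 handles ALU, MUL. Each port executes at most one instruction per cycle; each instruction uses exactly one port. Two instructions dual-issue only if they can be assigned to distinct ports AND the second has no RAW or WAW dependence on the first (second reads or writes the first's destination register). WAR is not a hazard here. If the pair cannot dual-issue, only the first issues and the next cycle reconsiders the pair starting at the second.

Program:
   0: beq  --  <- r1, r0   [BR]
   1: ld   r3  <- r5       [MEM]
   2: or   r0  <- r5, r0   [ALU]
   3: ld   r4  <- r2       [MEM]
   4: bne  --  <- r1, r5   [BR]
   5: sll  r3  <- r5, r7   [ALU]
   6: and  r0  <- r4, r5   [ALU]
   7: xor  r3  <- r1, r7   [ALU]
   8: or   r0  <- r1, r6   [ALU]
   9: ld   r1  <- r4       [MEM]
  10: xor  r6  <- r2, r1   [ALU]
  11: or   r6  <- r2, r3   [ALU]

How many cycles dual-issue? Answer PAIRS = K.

c0: i0 beq.BR  no-port BR/MEM
c1: i1+i2 ld.MEM+or.ALU  2-wide
c2: i3 ld.MEM  no-port MEM/BR
c3: i4+i5 bne.BR+sll.ALU  2-wide
c4: i6+i7 and.ALU+xor.ALU  2-wide
c5: i8+i9 or.ALU+ld.MEM  2-wide
c6: i10 xor.ALU  WAW r6
c7: i11 or.ALU  tail

PAIRS = 4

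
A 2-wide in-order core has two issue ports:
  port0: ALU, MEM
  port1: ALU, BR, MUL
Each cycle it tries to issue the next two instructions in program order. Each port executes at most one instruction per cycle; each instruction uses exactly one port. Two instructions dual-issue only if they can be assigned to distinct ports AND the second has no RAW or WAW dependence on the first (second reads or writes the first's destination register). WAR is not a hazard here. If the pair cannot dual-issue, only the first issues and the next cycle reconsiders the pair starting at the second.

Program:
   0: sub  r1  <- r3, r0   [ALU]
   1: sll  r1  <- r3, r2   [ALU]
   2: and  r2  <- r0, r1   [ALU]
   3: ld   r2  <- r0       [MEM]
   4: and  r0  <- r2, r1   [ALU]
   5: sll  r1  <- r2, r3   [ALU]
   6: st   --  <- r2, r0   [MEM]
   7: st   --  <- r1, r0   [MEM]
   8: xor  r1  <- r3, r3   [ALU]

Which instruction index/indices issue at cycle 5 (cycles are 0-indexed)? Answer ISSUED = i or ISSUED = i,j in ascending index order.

ISSUED = 6

0. sub.ALU @i0  | WAW r1
1. sll.ALU @i1  | RAW r1
2. and.ALU @i2  | WAW r2
3. ld.MEM @i3  | RAW r2
4. and.ALU/sll.ALU @i4/i5  | pair
5. st.MEM @i6  | no-port MEM/MEM
6. st.MEM/xor.ALU @i7/i8  | pair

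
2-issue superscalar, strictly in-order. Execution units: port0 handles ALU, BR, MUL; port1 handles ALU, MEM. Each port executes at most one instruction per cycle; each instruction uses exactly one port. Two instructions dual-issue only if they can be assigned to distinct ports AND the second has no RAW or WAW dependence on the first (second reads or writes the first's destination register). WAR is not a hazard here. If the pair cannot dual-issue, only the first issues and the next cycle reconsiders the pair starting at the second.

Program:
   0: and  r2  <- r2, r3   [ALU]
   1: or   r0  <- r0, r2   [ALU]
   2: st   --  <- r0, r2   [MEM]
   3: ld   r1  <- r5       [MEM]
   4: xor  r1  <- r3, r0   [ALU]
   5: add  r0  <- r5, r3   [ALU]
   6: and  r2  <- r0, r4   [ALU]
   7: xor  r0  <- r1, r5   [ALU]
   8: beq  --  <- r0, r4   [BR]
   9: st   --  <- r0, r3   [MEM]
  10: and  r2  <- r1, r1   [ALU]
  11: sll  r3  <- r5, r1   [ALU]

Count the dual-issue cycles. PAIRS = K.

  cy0 -> i0 (and.ALU) RAW r2
  cy1 -> i1 (or.ALU) RAW r0
  cy2 -> i2 (st.MEM) no-port MEM/MEM
  cy3 -> i3 (ld.MEM) WAW r1
  cy4 -> i4+i5 (xor.ALU;add.ALU) dual
  cy5 -> i6+i7 (and.ALU;xor.ALU) dual
  cy6 -> i8+i9 (beq.BR;st.MEM) dual
  cy7 -> i10+i11 (and.ALU;sll.ALU) dual

PAIRS = 4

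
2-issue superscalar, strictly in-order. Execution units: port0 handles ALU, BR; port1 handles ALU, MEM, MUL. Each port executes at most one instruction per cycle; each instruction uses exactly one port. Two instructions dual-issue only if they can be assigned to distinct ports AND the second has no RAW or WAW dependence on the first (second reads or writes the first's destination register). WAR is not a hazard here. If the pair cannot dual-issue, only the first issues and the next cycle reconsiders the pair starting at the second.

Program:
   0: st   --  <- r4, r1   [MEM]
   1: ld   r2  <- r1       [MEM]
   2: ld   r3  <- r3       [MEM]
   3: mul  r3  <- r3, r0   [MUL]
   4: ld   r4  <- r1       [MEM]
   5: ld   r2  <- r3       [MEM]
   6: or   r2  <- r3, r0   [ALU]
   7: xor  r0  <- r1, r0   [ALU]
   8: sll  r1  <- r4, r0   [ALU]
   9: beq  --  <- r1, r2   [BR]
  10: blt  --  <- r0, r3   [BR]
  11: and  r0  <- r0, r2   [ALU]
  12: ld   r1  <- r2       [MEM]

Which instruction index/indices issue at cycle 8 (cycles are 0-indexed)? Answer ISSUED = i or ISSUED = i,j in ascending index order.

#0 head=0: st.MEM i0 no-port MEM/MEM
#1 head=1: ld.MEM i1 no-port MEM/MEM
#2 head=2: ld.MEM i2 no-port MEM/MUL
#3 head=3: mul.MUL i3 no-port MUL/MEM
#4 head=4: ld.MEM i4 no-port MEM/MEM
#5 head=5: ld.MEM i5 WAW r2
#6 head=6: or.ALU/xor.ALU i6&i7 pair
#7 head=8: sll.ALU i8 RAW r1
#8 head=9: beq.BR i9 no-port BR/BR
#9 head=10: blt.BR/and.ALU i10&i11 pair
#10 head=12: ld.MEM i12 tail

ISSUED = 9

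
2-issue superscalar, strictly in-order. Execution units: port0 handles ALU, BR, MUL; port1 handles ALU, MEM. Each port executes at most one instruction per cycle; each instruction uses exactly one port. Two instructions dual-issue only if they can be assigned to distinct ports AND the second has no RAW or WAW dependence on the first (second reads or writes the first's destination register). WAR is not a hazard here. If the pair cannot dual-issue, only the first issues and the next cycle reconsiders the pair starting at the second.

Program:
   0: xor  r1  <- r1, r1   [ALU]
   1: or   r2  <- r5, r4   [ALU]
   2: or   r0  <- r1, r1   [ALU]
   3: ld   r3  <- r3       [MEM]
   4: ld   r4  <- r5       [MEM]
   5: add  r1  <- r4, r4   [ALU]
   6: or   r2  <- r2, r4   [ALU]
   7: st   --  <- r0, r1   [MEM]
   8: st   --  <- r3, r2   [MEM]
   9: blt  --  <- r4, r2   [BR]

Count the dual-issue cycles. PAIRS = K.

[0] i0+i1  xor.ALU/or.ALU  -- 2-wide
[1] i2+i3  or.ALU/ld.MEM  -- 2-wide
[2] i4  ld.MEM  -- RAW r4
[3] i5+i6  add.ALU/or.ALU  -- 2-wide
[4] i7  st.MEM  -- no-port MEM/MEM
[5] i8+i9  st.MEM/blt.BR  -- 2-wide

PAIRS = 4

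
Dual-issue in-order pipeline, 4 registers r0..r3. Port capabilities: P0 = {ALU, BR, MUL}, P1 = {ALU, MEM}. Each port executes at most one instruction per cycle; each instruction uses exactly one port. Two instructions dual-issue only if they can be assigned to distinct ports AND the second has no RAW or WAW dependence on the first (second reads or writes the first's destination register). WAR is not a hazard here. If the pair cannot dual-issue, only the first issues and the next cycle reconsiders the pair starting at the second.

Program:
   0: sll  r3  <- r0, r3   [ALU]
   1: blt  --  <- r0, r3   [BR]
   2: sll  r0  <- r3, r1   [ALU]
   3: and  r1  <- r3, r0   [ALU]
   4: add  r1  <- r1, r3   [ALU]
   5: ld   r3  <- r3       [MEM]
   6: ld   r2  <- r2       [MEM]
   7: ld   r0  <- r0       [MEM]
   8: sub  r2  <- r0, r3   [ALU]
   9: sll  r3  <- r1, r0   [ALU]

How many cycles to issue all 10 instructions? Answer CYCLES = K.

0. sll @i0  | RAW r3
1. blt/sll @i1&i2  | dual
2. and @i3  | RAW+WAW r1
3. add/ld @i4&i5  | dual
4. ld @i6  | no-port MEM/MEM
5. ld @i7  | RAW r0
6. sub/sll @i8&i9  | dual

CYCLES = 7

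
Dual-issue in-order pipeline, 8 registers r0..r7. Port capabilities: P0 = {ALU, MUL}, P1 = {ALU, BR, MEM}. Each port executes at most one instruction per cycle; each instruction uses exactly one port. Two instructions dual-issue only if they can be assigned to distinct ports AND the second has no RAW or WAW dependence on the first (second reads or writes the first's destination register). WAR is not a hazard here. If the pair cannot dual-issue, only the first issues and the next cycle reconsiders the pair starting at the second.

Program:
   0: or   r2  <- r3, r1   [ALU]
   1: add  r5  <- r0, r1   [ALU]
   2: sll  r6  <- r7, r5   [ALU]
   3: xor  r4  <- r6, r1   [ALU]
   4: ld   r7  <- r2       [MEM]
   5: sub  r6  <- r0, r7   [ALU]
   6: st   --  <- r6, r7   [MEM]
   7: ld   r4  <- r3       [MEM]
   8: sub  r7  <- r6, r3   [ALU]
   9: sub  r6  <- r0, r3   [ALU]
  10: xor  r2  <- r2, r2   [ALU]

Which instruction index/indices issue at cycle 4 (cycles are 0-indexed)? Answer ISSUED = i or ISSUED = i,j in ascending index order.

#0 head=0: or.ALU/add.ALU i0&i1 dual
#1 head=2: sll.ALU i2 RAW r6
#2 head=3: xor.ALU/ld.MEM i3&i4 dual
#3 head=5: sub.ALU i5 RAW r6
#4 head=6: st.MEM i6 no-port MEM/MEM
#5 head=7: ld.MEM/sub.ALU i7&i8 dual
#6 head=9: sub.ALU/xor.ALU i9&i10 dual

ISSUED = 6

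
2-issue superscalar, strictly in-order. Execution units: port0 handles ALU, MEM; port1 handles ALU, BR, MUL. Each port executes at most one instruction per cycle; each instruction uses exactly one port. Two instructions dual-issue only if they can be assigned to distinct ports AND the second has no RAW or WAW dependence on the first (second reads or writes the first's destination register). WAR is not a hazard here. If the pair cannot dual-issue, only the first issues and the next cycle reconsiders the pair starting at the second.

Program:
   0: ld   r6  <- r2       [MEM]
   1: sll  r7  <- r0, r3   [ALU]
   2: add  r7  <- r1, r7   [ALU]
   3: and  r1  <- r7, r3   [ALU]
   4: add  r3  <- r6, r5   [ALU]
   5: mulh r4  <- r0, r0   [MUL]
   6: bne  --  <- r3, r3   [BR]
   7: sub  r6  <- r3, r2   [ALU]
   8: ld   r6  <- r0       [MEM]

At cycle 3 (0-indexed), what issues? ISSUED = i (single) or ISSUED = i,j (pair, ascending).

ISSUED = 5

c0: i0+i1 ld.MEM sll.ALU  2-wide
c1: i2 add.ALU  RAW r7
c2: i3+i4 and.ALU add.ALU  2-wide
c3: i5 mulh.MUL  no-port MUL/BR
c4: i6+i7 bne.BR sub.ALU  2-wide
c5: i8 ld.MEM  tail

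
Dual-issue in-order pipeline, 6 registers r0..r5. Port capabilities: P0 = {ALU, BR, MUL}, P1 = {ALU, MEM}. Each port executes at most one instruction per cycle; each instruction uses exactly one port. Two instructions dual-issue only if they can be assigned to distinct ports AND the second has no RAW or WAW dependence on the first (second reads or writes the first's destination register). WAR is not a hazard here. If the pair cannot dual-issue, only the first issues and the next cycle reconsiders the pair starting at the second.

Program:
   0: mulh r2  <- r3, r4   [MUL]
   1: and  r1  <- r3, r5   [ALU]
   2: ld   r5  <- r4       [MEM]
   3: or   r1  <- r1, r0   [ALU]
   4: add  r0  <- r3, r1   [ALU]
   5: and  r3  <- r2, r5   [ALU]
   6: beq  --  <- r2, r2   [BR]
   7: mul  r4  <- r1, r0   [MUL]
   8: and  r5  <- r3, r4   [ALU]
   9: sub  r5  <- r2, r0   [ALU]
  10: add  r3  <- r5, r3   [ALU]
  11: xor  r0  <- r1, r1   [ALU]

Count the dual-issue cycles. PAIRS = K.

PAIRS = 4

c0: i0,i1 mulh.MUL and.ALU  pair
c1: i2,i3 ld.MEM or.ALU  pair
c2: i4,i5 add.ALU and.ALU  pair
c3: i6 beq.BR  no-port BR/MUL
c4: i7 mul.MUL  RAW r4
c5: i8 and.ALU  WAW r5
c6: i9 sub.ALU  RAW r5
c7: i10,i11 add.ALU xor.ALU  pair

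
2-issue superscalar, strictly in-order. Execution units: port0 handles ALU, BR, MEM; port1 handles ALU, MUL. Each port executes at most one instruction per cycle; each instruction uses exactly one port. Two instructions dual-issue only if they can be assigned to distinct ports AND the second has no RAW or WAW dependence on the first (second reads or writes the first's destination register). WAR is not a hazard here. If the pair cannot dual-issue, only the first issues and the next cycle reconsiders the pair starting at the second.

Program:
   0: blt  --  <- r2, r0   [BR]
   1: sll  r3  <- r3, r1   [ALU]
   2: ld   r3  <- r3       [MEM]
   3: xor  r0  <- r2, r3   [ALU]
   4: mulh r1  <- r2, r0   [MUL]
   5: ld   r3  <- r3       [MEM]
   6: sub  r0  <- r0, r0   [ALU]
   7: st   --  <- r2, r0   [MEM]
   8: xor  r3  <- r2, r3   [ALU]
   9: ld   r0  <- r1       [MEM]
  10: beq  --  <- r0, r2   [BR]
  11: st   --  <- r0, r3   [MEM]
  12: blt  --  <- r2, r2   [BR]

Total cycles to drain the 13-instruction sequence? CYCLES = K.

  cy0 -> i0,i1 (blt.BR sll.ALU) dual
  cy1 -> i2 (ld.MEM) RAW r3
  cy2 -> i3 (xor.ALU) RAW r0
  cy3 -> i4,i5 (mulh.MUL ld.MEM) dual
  cy4 -> i6 (sub.ALU) RAW r0
  cy5 -> i7,i8 (st.MEM xor.ALU) dual
  cy6 -> i9 (ld.MEM) no-port MEM/BR
  cy7 -> i10 (beq.BR) no-port BR/MEM
  cy8 -> i11 (st.MEM) no-port MEM/BR
  cy9 -> i12 (blt.BR) tail

CYCLES = 10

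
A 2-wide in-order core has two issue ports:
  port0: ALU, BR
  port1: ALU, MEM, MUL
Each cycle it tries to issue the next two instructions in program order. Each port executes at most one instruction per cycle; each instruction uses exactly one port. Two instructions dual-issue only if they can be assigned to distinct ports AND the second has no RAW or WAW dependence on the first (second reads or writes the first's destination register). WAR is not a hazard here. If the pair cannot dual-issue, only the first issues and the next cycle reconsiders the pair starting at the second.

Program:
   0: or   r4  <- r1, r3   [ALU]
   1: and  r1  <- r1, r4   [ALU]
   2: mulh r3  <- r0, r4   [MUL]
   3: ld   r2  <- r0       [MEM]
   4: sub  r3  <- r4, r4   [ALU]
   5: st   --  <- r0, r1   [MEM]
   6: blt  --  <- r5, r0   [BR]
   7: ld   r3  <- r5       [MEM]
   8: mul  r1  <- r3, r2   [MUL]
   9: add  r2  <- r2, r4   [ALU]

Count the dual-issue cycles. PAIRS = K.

  cy0 -> i0 (or.ALU) RAW r4
  cy1 -> i1&i2 (and.ALU mulh.MUL) 2-wide
  cy2 -> i3&i4 (ld.MEM sub.ALU) 2-wide
  cy3 -> i5&i6 (st.MEM blt.BR) 2-wide
  cy4 -> i7 (ld.MEM) no-port MEM/MUL
  cy5 -> i8&i9 (mul.MUL add.ALU) 2-wide

PAIRS = 4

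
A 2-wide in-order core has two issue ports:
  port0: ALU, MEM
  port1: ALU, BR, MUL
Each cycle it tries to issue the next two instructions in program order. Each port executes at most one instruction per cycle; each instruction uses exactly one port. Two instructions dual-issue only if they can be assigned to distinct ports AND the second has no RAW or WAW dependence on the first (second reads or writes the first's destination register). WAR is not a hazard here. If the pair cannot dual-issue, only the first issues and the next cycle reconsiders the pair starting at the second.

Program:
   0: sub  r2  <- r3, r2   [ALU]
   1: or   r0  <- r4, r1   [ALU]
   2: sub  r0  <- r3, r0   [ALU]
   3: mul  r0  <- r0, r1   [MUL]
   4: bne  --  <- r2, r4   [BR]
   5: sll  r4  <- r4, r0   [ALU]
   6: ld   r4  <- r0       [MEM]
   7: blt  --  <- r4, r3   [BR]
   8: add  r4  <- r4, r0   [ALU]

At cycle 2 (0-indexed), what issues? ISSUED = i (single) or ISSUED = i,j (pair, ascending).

ISSUED = 3

t=0 i0,i1:sub.ALU or.ALU ; 2-wide
t=1 i2:sub.ALU ; RAW+WAW r0
t=2 i3:mul.MUL ; no-port MUL/BR
t=3 i4,i5:bne.BR sll.ALU ; 2-wide
t=4 i6:ld.MEM ; RAW r4
t=5 i7,i8:blt.BR add.ALU ; 2-wide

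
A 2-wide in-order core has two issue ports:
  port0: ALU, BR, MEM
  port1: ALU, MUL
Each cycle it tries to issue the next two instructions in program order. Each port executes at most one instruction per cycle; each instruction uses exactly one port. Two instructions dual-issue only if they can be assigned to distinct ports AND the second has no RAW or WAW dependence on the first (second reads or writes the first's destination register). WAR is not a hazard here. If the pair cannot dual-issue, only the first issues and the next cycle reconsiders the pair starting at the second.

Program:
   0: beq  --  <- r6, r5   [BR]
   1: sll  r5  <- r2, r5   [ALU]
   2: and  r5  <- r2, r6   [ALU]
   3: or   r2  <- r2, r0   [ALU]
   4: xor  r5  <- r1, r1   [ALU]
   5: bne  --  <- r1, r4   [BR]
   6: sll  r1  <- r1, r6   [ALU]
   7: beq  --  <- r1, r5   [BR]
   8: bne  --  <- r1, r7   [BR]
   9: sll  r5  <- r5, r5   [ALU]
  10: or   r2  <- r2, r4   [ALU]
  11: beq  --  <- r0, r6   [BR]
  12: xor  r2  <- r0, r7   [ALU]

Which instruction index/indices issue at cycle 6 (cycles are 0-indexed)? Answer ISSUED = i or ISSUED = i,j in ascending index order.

ISSUED = 10,11

0. beq.BR sll.ALU @i0/i1  | dual
1. and.ALU or.ALU @i2/i3  | dual
2. xor.ALU bne.BR @i4/i5  | dual
3. sll.ALU @i6  | RAW r1
4. beq.BR @i7  | no-port BR/BR
5. bne.BR sll.ALU @i8/i9  | dual
6. or.ALU beq.BR @i10/i11  | dual
7. xor.ALU @i12  | tail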